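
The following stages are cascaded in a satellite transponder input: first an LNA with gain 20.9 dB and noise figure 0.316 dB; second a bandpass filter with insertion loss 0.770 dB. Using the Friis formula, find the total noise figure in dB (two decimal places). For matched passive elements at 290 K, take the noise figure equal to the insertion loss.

Convert to linear (a loss of L dB is a gain of −L dB): F_i = 10^(NF_i/10), G_i = 10^(G_i,dB/10)
  Stage 1: F_1 = 10^(0.316/10) = 1.075, G_1 = 10^(20.9/10) = 123.0
  Stage 2: F_2 = 10^(0.770/10) = 1.194, G_2 = 10^(−0.770/10) = 0.8375
Friis cascade:
  F = 1.075 + (1.194 − 1)/123.0 = 1.077
NF = 10 log₁₀(1.077) = 0.32 dB

0.32 dB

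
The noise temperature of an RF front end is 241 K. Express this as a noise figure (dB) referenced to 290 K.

F = 1 + T_e/T₀ = 1 + 241/290 = 1.83103
NF = 10 log₁₀(1.83103) = 2.63 dB

2.63 dB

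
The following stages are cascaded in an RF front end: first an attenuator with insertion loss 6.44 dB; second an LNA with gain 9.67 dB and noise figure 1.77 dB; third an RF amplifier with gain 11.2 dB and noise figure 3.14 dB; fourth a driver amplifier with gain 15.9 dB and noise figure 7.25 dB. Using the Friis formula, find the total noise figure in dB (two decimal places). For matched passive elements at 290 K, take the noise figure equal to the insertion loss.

8.62 dB

Convert to linear (a loss of L dB is a gain of −L dB): F_i = 10^(NF_i/10), G_i = 10^(G_i,dB/10)
  Stage 1: F_1 = 10^(6.44/10) = 4.406, G_1 = 10^(−6.44/10) = 0.2270
  Stage 2: F_2 = 10^(1.77/10) = 1.503, G_2 = 10^(9.67/10) = 9.268
  Stage 3: F_3 = 10^(3.14/10) = 2.061, G_3 = 10^(11.2/10) = 13.18
  Stage 4: F_4 = 10^(7.25/10) = 5.309, G_4 = 10^(15.9/10) = 38.90
Friis cascade:
  F = 4.406 + (1.503 − 1)/0.2270 + (2.061 − 1)/2.104 + (5.309 − 1)/27.73 = 7.282
NF = 10 log₁₀(7.282) = 8.62 dB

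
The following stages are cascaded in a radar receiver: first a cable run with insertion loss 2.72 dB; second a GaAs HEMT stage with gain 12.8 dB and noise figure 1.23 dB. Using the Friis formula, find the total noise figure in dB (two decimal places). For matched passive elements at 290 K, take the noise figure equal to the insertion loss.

Convert to linear (a loss of L dB is a gain of −L dB): F_i = 10^(NF_i/10), G_i = 10^(G_i,dB/10)
  Stage 1: F_1 = 10^(2.72/10) = 1.871, G_1 = 10^(−2.72/10) = 0.5346
  Stage 2: F_2 = 10^(1.23/10) = 1.327, G_2 = 10^(12.8/10) = 19.05
Friis cascade:
  F = 1.871 + (1.327 − 1)/0.5346 = 2.483
NF = 10 log₁₀(2.483) = 3.95 dB

3.95 dB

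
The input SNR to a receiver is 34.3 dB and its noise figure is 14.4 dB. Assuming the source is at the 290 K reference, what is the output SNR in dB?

19.9 dB

By definition F = SNR_in/SNR_out, so in dB: SNR_out = SNR_in − NF
SNR_out = 34.3 − 14.4 = 19.9 dB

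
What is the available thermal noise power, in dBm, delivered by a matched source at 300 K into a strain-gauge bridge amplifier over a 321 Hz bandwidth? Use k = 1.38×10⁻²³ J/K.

P_n = kTB = 1.38×10⁻²³ × 300 × 3.21×10² = 1.33×10⁻¹⁸ W
In dBm: 10 log₁₀(1.33×10⁻¹⁸ / 10⁻³) = −148.8 dBm

−148.8 dBm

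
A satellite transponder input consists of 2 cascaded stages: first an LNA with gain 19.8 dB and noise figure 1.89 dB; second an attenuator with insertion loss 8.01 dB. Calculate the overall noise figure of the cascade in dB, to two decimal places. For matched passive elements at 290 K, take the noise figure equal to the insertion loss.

Convert to linear (a loss of L dB is a gain of −L dB): F_i = 10^(NF_i/10), G_i = 10^(G_i,dB/10)
  Stage 1: F_1 = 10^(1.89/10) = 1.545, G_1 = 10^(19.8/10) = 95.50
  Stage 2: F_2 = 10^(8.01/10) = 6.324, G_2 = 10^(−8.01/10) = 0.1581
Friis cascade:
  F = 1.545 + (6.324 − 1)/95.50 = 1.601
NF = 10 log₁₀(1.601) = 2.04 dB

2.04 dB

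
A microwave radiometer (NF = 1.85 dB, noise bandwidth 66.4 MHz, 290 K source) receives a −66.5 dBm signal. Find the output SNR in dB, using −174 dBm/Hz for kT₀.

27.4 dB

Noise floor: N = −174 + 10 log₁₀(B) + NF
10 log₁₀(6.64×10⁷) = 78.22 dB
N = −174 + 78.22 + 1.85 = −93.93 dBm
SNR = P_sig − N = −66.5 − (−93.93) = 27.43 dB → 27.4 dB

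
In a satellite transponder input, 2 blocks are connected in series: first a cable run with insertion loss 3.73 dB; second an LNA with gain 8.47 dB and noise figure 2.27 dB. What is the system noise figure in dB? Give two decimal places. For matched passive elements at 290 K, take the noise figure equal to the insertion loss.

Convert to linear (a loss of L dB is a gain of −L dB): F_i = 10^(NF_i/10), G_i = 10^(G_i,dB/10)
  Stage 1: F_1 = 10^(3.73/10) = 2.360, G_1 = 10^(−3.73/10) = 0.4236
  Stage 2: F_2 = 10^(2.27/10) = 1.687, G_2 = 10^(8.47/10) = 7.031
Friis cascade:
  F = 2.360 + (1.687 − 1)/0.4236 = 3.981
NF = 10 log₁₀(3.981) = 6.00 dB

6.00 dB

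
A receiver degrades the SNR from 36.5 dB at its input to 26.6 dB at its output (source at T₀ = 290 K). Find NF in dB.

NF (dB) = SNR_in(dB) − SNR_out(dB) when the source is at T₀
NF = 36.5 − 26.6 = 9.9 dB

9.9 dB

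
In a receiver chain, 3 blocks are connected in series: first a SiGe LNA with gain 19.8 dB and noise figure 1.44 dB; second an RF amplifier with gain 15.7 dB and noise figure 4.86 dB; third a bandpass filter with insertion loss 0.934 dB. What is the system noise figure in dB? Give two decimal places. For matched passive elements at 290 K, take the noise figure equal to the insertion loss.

Convert to linear (a loss of L dB is a gain of −L dB): F_i = 10^(NF_i/10), G_i = 10^(G_i,dB/10)
  Stage 1: F_1 = 10^(1.44/10) = 1.393, G_1 = 10^(19.8/10) = 95.50
  Stage 2: F_2 = 10^(4.86/10) = 3.062, G_2 = 10^(15.7/10) = 37.15
  Stage 3: F_3 = 10^(0.934/10) = 1.240, G_3 = 10^(−0.934/10) = 0.8065
Friis cascade:
  F = 1.393 + (3.062 − 1)/95.50 + (1.240 − 1)/3548 = 1.415
NF = 10 log₁₀(1.415) = 1.51 dB

1.51 dB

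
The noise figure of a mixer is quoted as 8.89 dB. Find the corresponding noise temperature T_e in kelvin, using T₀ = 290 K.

F = 10^(8.89/10) = 7.74462
T_e = (F − 1)·T₀ = (7.74462 − 1) × 290 = 1956 K

1956 K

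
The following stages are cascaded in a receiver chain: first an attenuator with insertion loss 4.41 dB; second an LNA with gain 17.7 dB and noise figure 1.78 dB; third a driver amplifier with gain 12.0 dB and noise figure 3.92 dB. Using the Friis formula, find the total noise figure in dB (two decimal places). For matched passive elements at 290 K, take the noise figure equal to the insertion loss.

6.26 dB

Convert to linear (a loss of L dB is a gain of −L dB): F_i = 10^(NF_i/10), G_i = 10^(G_i,dB/10)
  Stage 1: F_1 = 10^(4.41/10) = 2.761, G_1 = 10^(−4.41/10) = 0.3622
  Stage 2: F_2 = 10^(1.78/10) = 1.507, G_2 = 10^(17.7/10) = 58.88
  Stage 3: F_3 = 10^(3.92/10) = 2.466, G_3 = 10^(12.0/10) = 15.85
Friis cascade:
  F = 2.761 + (1.507 − 1)/0.3622 + (2.466 − 1)/21.33 = 4.228
NF = 10 log₁₀(4.228) = 6.26 dB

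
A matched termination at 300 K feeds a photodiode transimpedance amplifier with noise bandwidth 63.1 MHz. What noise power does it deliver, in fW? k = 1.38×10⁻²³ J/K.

P_n = kTB = 1.38×10⁻²³ × 300 × 6.31×10⁷ = 2.61×10⁻¹³ W = 261 fW

261 fW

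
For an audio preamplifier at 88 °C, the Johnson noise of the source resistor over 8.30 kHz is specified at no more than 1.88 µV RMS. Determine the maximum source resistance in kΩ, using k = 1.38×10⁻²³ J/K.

T = 88 °C + 273.15 = 361.15 K
Johnson–Nyquist: V_n = √(4kTRB) ⇒ R = V_n² / (4kTB)
4kTB = 4 × 1.38×10⁻²³ × 361.15 × 8.30×10³ = 1.65×10⁻¹⁶
R = (1.88×10⁻⁶)² / 1.65×10⁻¹⁶ = 2.14×10⁴ Ω = 21.4 kΩ

21.4 kΩ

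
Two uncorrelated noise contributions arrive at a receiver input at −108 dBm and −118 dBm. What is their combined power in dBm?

−107.6 dBm

Convert to linear, add, convert back:
P₁ = 1.58×10⁻¹⁴ W, P₂ = 1.58×10⁻¹⁵ W
P_tot = 1.74×10⁻¹⁴ W → 10 log₁₀(P_tot / 10⁻³) = −107.6 dBm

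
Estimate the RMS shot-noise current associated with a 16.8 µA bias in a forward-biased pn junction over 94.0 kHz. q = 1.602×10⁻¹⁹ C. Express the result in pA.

I_n = √(2qI·B)
2qI·B = 2 × 1.602×10⁻¹⁹ × 1.68×10⁻⁵ × 9.40×10⁴ = 5.06×10⁻¹⁹ A²
I_n = √(5.06×10⁻¹⁹) = 7.11×10⁻¹⁰ A = 711 pA

711 pA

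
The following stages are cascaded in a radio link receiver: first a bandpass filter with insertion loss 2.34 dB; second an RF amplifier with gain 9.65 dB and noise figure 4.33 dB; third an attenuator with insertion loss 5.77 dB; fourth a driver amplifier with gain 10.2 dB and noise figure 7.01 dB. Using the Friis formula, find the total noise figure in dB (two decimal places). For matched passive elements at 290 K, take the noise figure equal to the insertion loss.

Convert to linear (a loss of L dB is a gain of −L dB): F_i = 10^(NF_i/10), G_i = 10^(G_i,dB/10)
  Stage 1: F_1 = 10^(2.34/10) = 1.714, G_1 = 10^(−2.34/10) = 0.5834
  Stage 2: F_2 = 10^(4.33/10) = 2.710, G_2 = 10^(9.65/10) = 9.226
  Stage 3: F_3 = 10^(5.77/10) = 3.776, G_3 = 10^(−5.77/10) = 0.2649
  Stage 4: F_4 = 10^(7.01/10) = 5.023, G_4 = 10^(10.2/10) = 10.47
Friis cascade:
  F = 1.714 + (2.710 − 1)/0.5834 + (3.776 − 1)/5.383 + (5.023 − 1)/1.426 = 7.983
NF = 10 log₁₀(7.983) = 9.02 dB

9.02 dB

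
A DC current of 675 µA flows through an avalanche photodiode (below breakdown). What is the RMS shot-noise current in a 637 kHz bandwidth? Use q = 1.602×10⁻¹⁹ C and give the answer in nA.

11.7 nA

I_n = √(2qI·B)
2qI·B = 2 × 1.602×10⁻¹⁹ × 6.75×10⁻⁴ × 6.37×10⁵ = 1.38×10⁻¹⁶ A²
I_n = √(1.38×10⁻¹⁶) = 1.17×10⁻⁸ A = 11.7 nA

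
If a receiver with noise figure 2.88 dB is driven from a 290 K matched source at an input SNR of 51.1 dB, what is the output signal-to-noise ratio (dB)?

By definition F = SNR_in/SNR_out, so in dB: SNR_out = SNR_in − NF
SNR_out = 51.1 − 2.88 = 48.22 dB

48.22 dB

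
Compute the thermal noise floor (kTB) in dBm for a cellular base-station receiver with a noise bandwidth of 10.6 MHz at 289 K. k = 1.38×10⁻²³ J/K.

−103.7 dBm

P_n = kTB = 1.38×10⁻²³ × 289 × 1.06×10⁷ = 4.23×10⁻¹⁴ W
In dBm: 10 log₁₀(4.23×10⁻¹⁴ / 10⁻³) = −103.7 dBm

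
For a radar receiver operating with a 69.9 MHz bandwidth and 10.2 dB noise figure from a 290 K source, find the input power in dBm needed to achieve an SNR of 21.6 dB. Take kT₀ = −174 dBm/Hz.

Sensitivity = −174 + 10 log₁₀(B) + NF + SNR_min
= −174 + 78.44 + 10.2 + 21.6
= −63.76 dBm → −63.8 dBm

−63.8 dBm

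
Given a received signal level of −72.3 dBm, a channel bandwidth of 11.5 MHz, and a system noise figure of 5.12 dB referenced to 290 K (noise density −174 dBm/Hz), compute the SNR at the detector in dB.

Noise floor: N = −174 + 10 log₁₀(B) + NF
10 log₁₀(1.15×10⁷) = 70.61 dB
N = −174 + 70.61 + 5.12 = −98.27 dBm
SNR = P_sig − N = −72.3 − (−98.27) = 25.97 dB → 26.0 dB

26.0 dB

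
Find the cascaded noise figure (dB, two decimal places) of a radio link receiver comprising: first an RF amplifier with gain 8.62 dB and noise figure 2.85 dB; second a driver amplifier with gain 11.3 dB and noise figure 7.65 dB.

Convert to linear (a loss of L dB is a gain of −L dB): F_i = 10^(NF_i/10), G_i = 10^(G_i,dB/10)
  Stage 1: F_1 = 10^(2.85/10) = 1.928, G_1 = 10^(8.62/10) = 7.278
  Stage 2: F_2 = 10^(7.65/10) = 5.821, G_2 = 10^(11.3/10) = 13.49
Friis cascade:
  F = 1.928 + (5.821 − 1)/7.278 = 2.590
NF = 10 log₁₀(2.590) = 4.13 dB

4.13 dB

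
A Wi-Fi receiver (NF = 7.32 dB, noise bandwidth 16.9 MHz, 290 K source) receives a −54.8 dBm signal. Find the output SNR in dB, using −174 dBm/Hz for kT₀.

39.6 dB

Noise floor: N = −174 + 10 log₁₀(B) + NF
10 log₁₀(1.69×10⁷) = 72.28 dB
N = −174 + 72.28 + 7.32 = −94.40 dBm
SNR = P_sig − N = −54.8 − (−94.40) = 39.60 dB → 39.6 dB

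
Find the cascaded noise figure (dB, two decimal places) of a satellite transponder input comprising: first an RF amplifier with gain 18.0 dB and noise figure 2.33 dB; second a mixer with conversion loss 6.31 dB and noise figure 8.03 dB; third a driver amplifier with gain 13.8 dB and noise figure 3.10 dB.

Convert to linear (a loss of L dB is a gain of −L dB): F_i = 10^(NF_i/10), G_i = 10^(G_i,dB/10)
  Stage 1: F_1 = 10^(2.33/10) = 1.710, G_1 = 10^(18.0/10) = 63.10
  Stage 2: F_2 = 10^(8.03/10) = 6.353, G_2 = 10^(−6.31/10) = 0.2339
  Stage 3: F_3 = 10^(3.10/10) = 2.042, G_3 = 10^(13.8/10) = 23.99
Friis cascade:
  F = 1.710 + (6.353 − 1)/63.10 + (2.042 − 1)/14.76 = 1.865
NF = 10 log₁₀(1.865) = 2.71 dB

2.71 dB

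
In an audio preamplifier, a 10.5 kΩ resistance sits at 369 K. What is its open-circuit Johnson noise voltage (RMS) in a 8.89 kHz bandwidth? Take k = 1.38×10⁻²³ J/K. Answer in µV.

V_n = √(4kTRB)
4kTRB = 4 × 1.38×10⁻²³ × 369 × 1.05×10⁴ × 8.89×10³ = 1.90×10⁻¹² V²
V_n = √(1.90×10⁻¹²) = 1.38×10⁻⁶ V = 1.38 µV

1.38 µV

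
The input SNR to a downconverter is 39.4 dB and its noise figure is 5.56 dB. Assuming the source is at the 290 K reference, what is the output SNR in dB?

33.84 dB

By definition F = SNR_in/SNR_out, so in dB: SNR_out = SNR_in − NF
SNR_out = 39.4 − 5.56 = 33.84 dB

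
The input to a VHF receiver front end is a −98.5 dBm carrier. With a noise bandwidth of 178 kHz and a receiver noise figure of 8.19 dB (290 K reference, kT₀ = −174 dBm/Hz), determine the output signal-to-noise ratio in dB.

Noise floor: N = −174 + 10 log₁₀(B) + NF
10 log₁₀(1.78×10⁵) = 52.5 dB
N = −174 + 52.5 + 8.19 = −113.31 dBm
SNR = P_sig − N = −98.5 − (−113.31) = 14.81 dB → 14.8 dB

14.8 dB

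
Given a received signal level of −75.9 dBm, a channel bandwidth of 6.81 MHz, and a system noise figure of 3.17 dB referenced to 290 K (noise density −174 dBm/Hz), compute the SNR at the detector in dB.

26.6 dB

Noise floor: N = −174 + 10 log₁₀(B) + NF
10 log₁₀(6.81×10⁶) = 68.33 dB
N = −174 + 68.33 + 3.17 = −102.50 dBm
SNR = P_sig − N = −75.9 − (−102.50) = 26.60 dB → 26.6 dB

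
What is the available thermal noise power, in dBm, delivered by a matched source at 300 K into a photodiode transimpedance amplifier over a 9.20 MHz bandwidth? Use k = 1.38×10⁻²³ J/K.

P_n = kTB = 1.38×10⁻²³ × 300 × 9.20×10⁶ = 3.81×10⁻¹⁴ W
In dBm: 10 log₁₀(3.81×10⁻¹⁴ / 10⁻³) = −104.2 dBm

−104.2 dBm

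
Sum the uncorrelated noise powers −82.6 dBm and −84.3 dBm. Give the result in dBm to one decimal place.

−80.4 dBm

Convert to linear, add, convert back:
P₁ = 5.50×10⁻¹² W, P₂ = 3.72×10⁻¹² W
P_tot = 9.21×10⁻¹² W → 10 log₁₀(P_tot / 10⁻³) = −80.4 dBm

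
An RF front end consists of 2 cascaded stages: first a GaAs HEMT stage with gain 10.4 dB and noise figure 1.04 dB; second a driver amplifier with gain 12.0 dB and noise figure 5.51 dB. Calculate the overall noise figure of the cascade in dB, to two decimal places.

1.77 dB

Convert to linear (a loss of L dB is a gain of −L dB): F_i = 10^(NF_i/10), G_i = 10^(G_i,dB/10)
  Stage 1: F_1 = 10^(1.04/10) = 1.271, G_1 = 10^(10.4/10) = 10.96
  Stage 2: F_2 = 10^(5.51/10) = 3.556, G_2 = 10^(12.0/10) = 15.85
Friis cascade:
  F = 1.271 + (3.556 − 1)/10.96 = 1.504
NF = 10 log₁₀(1.504) = 1.77 dB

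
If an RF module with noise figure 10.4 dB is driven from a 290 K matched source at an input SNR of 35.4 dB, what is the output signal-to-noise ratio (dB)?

25.0 dB

By definition F = SNR_in/SNR_out, so in dB: SNR_out = SNR_in − NF
SNR_out = 35.4 − 10.4 = 25.0 dB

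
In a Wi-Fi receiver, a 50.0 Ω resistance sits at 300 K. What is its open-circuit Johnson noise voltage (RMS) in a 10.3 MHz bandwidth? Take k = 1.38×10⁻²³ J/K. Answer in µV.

V_n = √(4kTRB)
4kTRB = 4 × 1.38×10⁻²³ × 300 × 5.00×10¹ × 1.03×10⁷ = 8.53×10⁻¹² V²
V_n = √(8.53×10⁻¹²) = 2.92×10⁻⁶ V = 2.92 µV

2.92 µV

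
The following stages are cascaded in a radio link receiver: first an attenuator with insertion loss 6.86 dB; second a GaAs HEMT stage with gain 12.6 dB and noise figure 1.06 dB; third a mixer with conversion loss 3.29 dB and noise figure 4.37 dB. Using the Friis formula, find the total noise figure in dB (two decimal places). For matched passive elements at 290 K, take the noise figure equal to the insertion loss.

8.23 dB

Convert to linear (a loss of L dB is a gain of −L dB): F_i = 10^(NF_i/10), G_i = 10^(G_i,dB/10)
  Stage 1: F_1 = 10^(6.86/10) = 4.853, G_1 = 10^(−6.86/10) = 0.2061
  Stage 2: F_2 = 10^(1.06/10) = 1.276, G_2 = 10^(12.6/10) = 18.20
  Stage 3: F_3 = 10^(4.37/10) = 2.735, G_3 = 10^(−3.29/10) = 0.4688
Friis cascade:
  F = 4.853 + (1.276 − 1)/0.2061 + (2.735 − 1)/3.750 = 6.657
NF = 10 log₁₀(6.657) = 8.23 dB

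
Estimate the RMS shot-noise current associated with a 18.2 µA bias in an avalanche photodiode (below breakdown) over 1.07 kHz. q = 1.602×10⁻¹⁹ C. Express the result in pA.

79.0 pA

I_n = √(2qI·B)
2qI·B = 2 × 1.602×10⁻¹⁹ × 1.82×10⁻⁵ × 1.07×10³ = 6.24×10⁻²¹ A²
I_n = √(6.24×10⁻²¹) = 7.90×10⁻¹¹ A = 79.0 pA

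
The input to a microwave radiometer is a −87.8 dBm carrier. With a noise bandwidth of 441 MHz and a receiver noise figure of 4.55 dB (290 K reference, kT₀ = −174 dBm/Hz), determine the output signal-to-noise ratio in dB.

−4.8 dB

Noise floor: N = −174 + 10 log₁₀(B) + NF
10 log₁₀(4.41×10⁸) = 86.44 dB
N = −174 + 86.44 + 4.55 = −83.01 dBm
SNR = P_sig − N = −87.8 − (−83.01) = −4.79 dB → −4.8 dB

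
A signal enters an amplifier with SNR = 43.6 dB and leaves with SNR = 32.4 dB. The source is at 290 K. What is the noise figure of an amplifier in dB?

11.2 dB

NF (dB) = SNR_in(dB) − SNR_out(dB) when the source is at T₀
NF = 43.6 − 32.4 = 11.2 dB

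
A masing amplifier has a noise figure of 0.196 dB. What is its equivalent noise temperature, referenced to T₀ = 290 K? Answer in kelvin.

13.4 K

F = 10^(0.196/10) = 1.04616
T_e = (F − 1)·T₀ = (1.04616 − 1) × 290 = 13.4 K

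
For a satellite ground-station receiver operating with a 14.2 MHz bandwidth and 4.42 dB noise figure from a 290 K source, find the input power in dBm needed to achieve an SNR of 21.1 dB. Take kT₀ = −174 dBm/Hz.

−77.0 dBm

Sensitivity = −174 + 10 log₁₀(B) + NF + SNR_min
= −174 + 71.52 + 4.42 + 21.1
= −76.96 dBm → −77.0 dBm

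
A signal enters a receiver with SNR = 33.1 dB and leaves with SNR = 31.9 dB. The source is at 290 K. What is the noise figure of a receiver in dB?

1.2 dB

NF (dB) = SNR_in(dB) − SNR_out(dB) when the source is at T₀
NF = 33.1 − 31.9 = 1.2 dB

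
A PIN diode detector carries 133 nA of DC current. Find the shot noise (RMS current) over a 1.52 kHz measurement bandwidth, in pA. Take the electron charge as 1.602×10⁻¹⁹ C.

I_n = √(2qI·B)
2qI·B = 2 × 1.602×10⁻¹⁹ × 1.33×10⁻⁷ × 1.52×10³ = 6.48×10⁻²³ A²
I_n = √(6.48×10⁻²³) = 8.05×10⁻¹² A = 8.05 pA

8.05 pA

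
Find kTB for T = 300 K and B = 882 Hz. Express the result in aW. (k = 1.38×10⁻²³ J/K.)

P_n = kTB = 1.38×10⁻²³ × 300 × 8.82×10² = 3.65×10⁻¹⁸ W = 3.65 aW

3.65 aW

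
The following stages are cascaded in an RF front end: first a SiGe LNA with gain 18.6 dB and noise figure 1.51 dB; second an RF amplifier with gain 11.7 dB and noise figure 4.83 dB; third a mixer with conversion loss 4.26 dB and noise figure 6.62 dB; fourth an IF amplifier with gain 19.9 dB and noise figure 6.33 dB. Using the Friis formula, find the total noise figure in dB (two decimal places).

Convert to linear (a loss of L dB is a gain of −L dB): F_i = 10^(NF_i/10), G_i = 10^(G_i,dB/10)
  Stage 1: F_1 = 10^(1.51/10) = 1.416, G_1 = 10^(18.6/10) = 72.44
  Stage 2: F_2 = 10^(4.83/10) = 3.041, G_2 = 10^(11.7/10) = 14.79
  Stage 3: F_3 = 10^(6.62/10) = 4.592, G_3 = 10^(−4.26/10) = 0.3750
  Stage 4: F_4 = 10^(6.33/10) = 4.295, G_4 = 10^(19.9/10) = 97.72
Friis cascade:
  F = 1.416 + (3.041 − 1)/72.44 + (4.592 − 1)/1072 + (4.295 − 1)/401.8 = 1.456
NF = 10 log₁₀(1.456) = 1.63 dB

1.63 dB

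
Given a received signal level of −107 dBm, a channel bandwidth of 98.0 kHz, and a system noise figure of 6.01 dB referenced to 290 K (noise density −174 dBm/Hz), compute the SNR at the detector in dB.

Noise floor: N = −174 + 10 log₁₀(B) + NF
10 log₁₀(9.80×10⁴) = 49.91 dB
N = −174 + 49.91 + 6.01 = −118.08 dBm
SNR = P_sig − N = −107 − (−118.08) = 11.08 dB → 11.1 dB

11.1 dB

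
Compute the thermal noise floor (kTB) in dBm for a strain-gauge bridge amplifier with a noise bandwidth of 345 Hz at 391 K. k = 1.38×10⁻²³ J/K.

−147.3 dBm

P_n = kTB = 1.38×10⁻²³ × 391 × 3.45×10² = 1.86×10⁻¹⁸ W
In dBm: 10 log₁₀(1.86×10⁻¹⁸ / 10⁻³) = −147.3 dBm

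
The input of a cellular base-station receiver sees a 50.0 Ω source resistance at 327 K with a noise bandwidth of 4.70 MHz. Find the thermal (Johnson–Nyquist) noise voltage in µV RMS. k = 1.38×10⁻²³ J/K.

V_n = √(4kTRB)
4kTRB = 4 × 1.38×10⁻²³ × 327 × 5.00×10¹ × 4.70×10⁶ = 4.24×10⁻¹² V²
V_n = √(4.24×10⁻¹²) = 2.06×10⁻⁶ V = 2.06 µV

2.06 µV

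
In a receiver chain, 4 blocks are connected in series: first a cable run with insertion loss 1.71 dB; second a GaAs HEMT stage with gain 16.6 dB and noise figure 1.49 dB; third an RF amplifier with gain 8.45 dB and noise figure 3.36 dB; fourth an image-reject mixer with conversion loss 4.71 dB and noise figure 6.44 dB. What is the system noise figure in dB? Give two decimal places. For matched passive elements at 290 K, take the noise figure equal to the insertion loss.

3.31 dB

Convert to linear (a loss of L dB is a gain of −L dB): F_i = 10^(NF_i/10), G_i = 10^(G_i,dB/10)
  Stage 1: F_1 = 10^(1.71/10) = 1.483, G_1 = 10^(−1.71/10) = 0.6745
  Stage 2: F_2 = 10^(1.49/10) = 1.409, G_2 = 10^(16.6/10) = 45.71
  Stage 3: F_3 = 10^(3.36/10) = 2.168, G_3 = 10^(8.45/10) = 6.998
  Stage 4: F_4 = 10^(6.44/10) = 4.406, G_4 = 10^(−4.71/10) = 0.3381
Friis cascade:
  F = 1.483 + (1.409 − 1)/0.6745 + (2.168 − 1)/30.83 + (4.406 − 1)/215.8 = 2.143
NF = 10 log₁₀(2.143) = 3.31 dB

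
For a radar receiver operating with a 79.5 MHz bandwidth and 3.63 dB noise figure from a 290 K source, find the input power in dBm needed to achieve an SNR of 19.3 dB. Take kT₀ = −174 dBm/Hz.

−72.1 dBm

Sensitivity = −174 + 10 log₁₀(B) + NF + SNR_min
= −174 + 79 + 3.63 + 19.3
= −72.07 dBm → −72.1 dBm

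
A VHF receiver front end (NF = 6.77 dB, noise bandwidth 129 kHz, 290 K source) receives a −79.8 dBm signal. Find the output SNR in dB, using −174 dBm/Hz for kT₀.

Noise floor: N = −174 + 10 log₁₀(B) + NF
10 log₁₀(1.29×10⁵) = 51.11 dB
N = −174 + 51.11 + 6.77 = −116.12 dBm
SNR = P_sig − N = −79.8 − (−116.12) = 36.32 dB → 36.3 dB

36.3 dB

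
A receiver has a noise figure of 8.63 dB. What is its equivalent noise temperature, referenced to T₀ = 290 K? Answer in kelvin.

1825 K

F = 10^(8.63/10) = 7.29458
T_e = (F − 1)·T₀ = (7.29458 − 1) × 290 = 1825 K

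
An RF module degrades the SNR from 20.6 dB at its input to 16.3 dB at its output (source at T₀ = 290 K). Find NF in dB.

4.3 dB

NF (dB) = SNR_in(dB) − SNR_out(dB) when the source is at T₀
NF = 20.6 − 16.3 = 4.3 dB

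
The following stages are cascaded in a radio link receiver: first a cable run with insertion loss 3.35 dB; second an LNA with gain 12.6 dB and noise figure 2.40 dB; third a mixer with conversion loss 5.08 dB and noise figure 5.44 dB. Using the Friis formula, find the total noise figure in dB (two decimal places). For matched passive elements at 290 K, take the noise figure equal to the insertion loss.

6.08 dB

Convert to linear (a loss of L dB is a gain of −L dB): F_i = 10^(NF_i/10), G_i = 10^(G_i,dB/10)
  Stage 1: F_1 = 10^(3.35/10) = 2.163, G_1 = 10^(−3.35/10) = 0.4624
  Stage 2: F_2 = 10^(2.40/10) = 1.738, G_2 = 10^(12.6/10) = 18.20
  Stage 3: F_3 = 10^(5.44/10) = 3.499, G_3 = 10^(−5.08/10) = 0.3105
Friis cascade:
  F = 2.163 + (1.738 − 1)/0.4624 + (3.499 − 1)/8.414 = 4.055
NF = 10 log₁₀(4.055) = 6.08 dB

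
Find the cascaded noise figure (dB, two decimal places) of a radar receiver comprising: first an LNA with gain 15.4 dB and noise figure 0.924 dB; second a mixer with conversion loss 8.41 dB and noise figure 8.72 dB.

1.53 dB

Convert to linear (a loss of L dB is a gain of −L dB): F_i = 10^(NF_i/10), G_i = 10^(G_i,dB/10)
  Stage 1: F_1 = 10^(0.924/10) = 1.237, G_1 = 10^(15.4/10) = 34.67
  Stage 2: F_2 = 10^(8.72/10) = 7.447, G_2 = 10^(−8.41/10) = 0.1442
Friis cascade:
  F = 1.237 + (7.447 − 1)/34.67 = 1.423
NF = 10 log₁₀(1.423) = 1.53 dB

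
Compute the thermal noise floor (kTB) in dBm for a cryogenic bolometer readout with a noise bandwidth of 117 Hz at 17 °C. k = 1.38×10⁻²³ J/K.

T = 17 °C + 273.15 = 290.15 K
P_n = kTB = 1.38×10⁻²³ × 290.15 × 1.17×10² = 4.68×10⁻¹⁹ W
In dBm: 10 log₁₀(4.68×10⁻¹⁹ / 10⁻³) = −153.3 dBm

−153.3 dBm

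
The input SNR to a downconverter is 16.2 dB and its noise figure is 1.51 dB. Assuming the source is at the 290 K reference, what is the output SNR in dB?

By definition F = SNR_in/SNR_out, so in dB: SNR_out = SNR_in − NF
SNR_out = 16.2 − 1.51 = 14.69 dB

14.69 dB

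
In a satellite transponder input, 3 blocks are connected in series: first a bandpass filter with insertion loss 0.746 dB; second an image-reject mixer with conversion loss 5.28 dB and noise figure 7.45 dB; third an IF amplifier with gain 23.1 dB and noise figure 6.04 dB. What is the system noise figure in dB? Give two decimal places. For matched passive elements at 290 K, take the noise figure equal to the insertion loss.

12.72 dB

Convert to linear (a loss of L dB is a gain of −L dB): F_i = 10^(NF_i/10), G_i = 10^(G_i,dB/10)
  Stage 1: F_1 = 10^(0.746/10) = 1.187, G_1 = 10^(−0.746/10) = 0.8422
  Stage 2: F_2 = 10^(7.45/10) = 5.559, G_2 = 10^(−5.28/10) = 0.2965
  Stage 3: F_3 = 10^(6.04/10) = 4.018, G_3 = 10^(23.1/10) = 204.2
Friis cascade:
  F = 1.187 + (5.559 − 1)/0.8422 + (4.018 − 1)/0.2497 = 18.69
NF = 10 log₁₀(18.69) = 12.72 dB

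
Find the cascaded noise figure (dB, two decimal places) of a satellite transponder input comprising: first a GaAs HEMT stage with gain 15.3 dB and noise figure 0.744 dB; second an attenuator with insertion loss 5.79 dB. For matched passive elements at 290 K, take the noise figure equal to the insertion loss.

1.04 dB

Convert to linear (a loss of L dB is a gain of −L dB): F_i = 10^(NF_i/10), G_i = 10^(G_i,dB/10)
  Stage 1: F_1 = 10^(0.744/10) = 1.187, G_1 = 10^(15.3/10) = 33.88
  Stage 2: F_2 = 10^(5.79/10) = 3.793, G_2 = 10^(−5.79/10) = 0.2636
Friis cascade:
  F = 1.187 + (3.793 − 1)/33.88 = 1.269
NF = 10 log₁₀(1.269) = 1.04 dB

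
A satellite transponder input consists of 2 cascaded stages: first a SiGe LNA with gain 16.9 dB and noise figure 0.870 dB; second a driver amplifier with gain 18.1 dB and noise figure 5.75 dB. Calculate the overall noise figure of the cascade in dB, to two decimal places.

1.07 dB

Convert to linear (a loss of L dB is a gain of −L dB): F_i = 10^(NF_i/10), G_i = 10^(G_i,dB/10)
  Stage 1: F_1 = 10^(0.870/10) = 1.222, G_1 = 10^(16.9/10) = 48.98
  Stage 2: F_2 = 10^(5.75/10) = 3.758, G_2 = 10^(18.1/10) = 64.57
Friis cascade:
  F = 1.222 + (3.758 − 1)/48.98 = 1.278
NF = 10 log₁₀(1.278) = 1.07 dB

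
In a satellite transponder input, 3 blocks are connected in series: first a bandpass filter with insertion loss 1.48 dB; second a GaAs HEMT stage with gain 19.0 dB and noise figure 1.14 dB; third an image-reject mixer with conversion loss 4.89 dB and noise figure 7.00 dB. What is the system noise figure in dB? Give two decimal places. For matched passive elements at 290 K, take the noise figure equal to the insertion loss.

2.79 dB

Convert to linear (a loss of L dB is a gain of −L dB): F_i = 10^(NF_i/10), G_i = 10^(G_i,dB/10)
  Stage 1: F_1 = 10^(1.48/10) = 1.406, G_1 = 10^(−1.48/10) = 0.7112
  Stage 2: F_2 = 10^(1.14/10) = 1.300, G_2 = 10^(19.0/10) = 79.43
  Stage 3: F_3 = 10^(7.00/10) = 5.012, G_3 = 10^(−4.89/10) = 0.3243
Friis cascade:
  F = 1.406 + (1.300 − 1)/0.7112 + (5.012 − 1)/56.49 = 1.899
NF = 10 log₁₀(1.899) = 2.79 dB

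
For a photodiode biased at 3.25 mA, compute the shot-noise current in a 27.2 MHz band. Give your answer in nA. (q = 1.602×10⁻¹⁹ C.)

I_n = √(2qI·B)
2qI·B = 2 × 1.602×10⁻¹⁹ × 3.25×10⁻³ × 2.72×10⁷ = 2.83×10⁻¹⁴ A²
I_n = √(2.83×10⁻¹⁴) = 1.68×10⁻⁷ A = 168 nA

168 nA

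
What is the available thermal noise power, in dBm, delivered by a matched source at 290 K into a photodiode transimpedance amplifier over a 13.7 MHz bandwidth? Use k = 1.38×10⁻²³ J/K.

P_n = kTB = 1.38×10⁻²³ × 290 × 1.37×10⁷ = 5.48×10⁻¹⁴ W
In dBm: 10 log₁₀(5.48×10⁻¹⁴ / 10⁻³) = −102.6 dBm

−102.6 dBm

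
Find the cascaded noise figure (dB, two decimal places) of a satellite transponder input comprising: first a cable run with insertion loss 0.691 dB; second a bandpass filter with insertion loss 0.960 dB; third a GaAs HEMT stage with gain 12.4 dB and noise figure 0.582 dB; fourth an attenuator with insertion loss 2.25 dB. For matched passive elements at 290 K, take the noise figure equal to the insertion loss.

2.38 dB

Convert to linear (a loss of L dB is a gain of −L dB): F_i = 10^(NF_i/10), G_i = 10^(G_i,dB/10)
  Stage 1: F_1 = 10^(0.691/10) = 1.172, G_1 = 10^(−0.691/10) = 0.8529
  Stage 2: F_2 = 10^(0.960/10) = 1.247, G_2 = 10^(−0.960/10) = 0.8017
  Stage 3: F_3 = 10^(0.582/10) = 1.143, G_3 = 10^(12.4/10) = 17.38
  Stage 4: F_4 = 10^(2.25/10) = 1.679, G_4 = 10^(−2.25/10) = 0.5957
Friis cascade:
  F = 1.172 + (1.247 − 1)/0.8529 + (1.143 − 1)/0.6838 + (1.679 − 1)/11.88 = 1.729
NF = 10 log₁₀(1.729) = 2.38 dB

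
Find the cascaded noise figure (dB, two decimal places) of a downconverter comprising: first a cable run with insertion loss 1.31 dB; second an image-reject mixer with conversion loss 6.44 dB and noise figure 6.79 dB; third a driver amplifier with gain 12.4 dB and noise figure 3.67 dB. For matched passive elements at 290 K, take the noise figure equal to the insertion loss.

Convert to linear (a loss of L dB is a gain of −L dB): F_i = 10^(NF_i/10), G_i = 10^(G_i,dB/10)
  Stage 1: F_1 = 10^(1.31/10) = 1.352, G_1 = 10^(−1.31/10) = 0.7396
  Stage 2: F_2 = 10^(6.79/10) = 4.775, G_2 = 10^(−6.44/10) = 0.2270
  Stage 3: F_3 = 10^(3.67/10) = 2.328, G_3 = 10^(12.4/10) = 17.38
Friis cascade:
  F = 1.352 + (4.775 − 1)/0.7396 + (2.328 − 1)/0.1679 = 14.37
NF = 10 log₁₀(14.37) = 11.57 dB

11.57 dB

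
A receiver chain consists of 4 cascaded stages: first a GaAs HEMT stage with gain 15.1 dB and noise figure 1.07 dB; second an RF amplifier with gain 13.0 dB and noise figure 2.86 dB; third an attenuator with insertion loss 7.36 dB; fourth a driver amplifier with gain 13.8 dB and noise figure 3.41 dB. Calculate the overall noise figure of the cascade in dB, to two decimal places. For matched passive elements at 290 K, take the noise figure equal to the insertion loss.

1.22 dB

Convert to linear (a loss of L dB is a gain of −L dB): F_i = 10^(NF_i/10), G_i = 10^(G_i,dB/10)
  Stage 1: F_1 = 10^(1.07/10) = 1.279, G_1 = 10^(15.1/10) = 32.36
  Stage 2: F_2 = 10^(2.86/10) = 1.932, G_2 = 10^(13.0/10) = 19.95
  Stage 3: F_3 = 10^(7.36/10) = 5.445, G_3 = 10^(−7.36/10) = 0.1837
  Stage 4: F_4 = 10^(3.41/10) = 2.193, G_4 = 10^(13.8/10) = 23.99
Friis cascade:
  F = 1.279 + (1.932 − 1)/32.36 + (5.445 − 1)/645.7 + (2.193 − 1)/118.6 = 1.325
NF = 10 log₁₀(1.325) = 1.22 dB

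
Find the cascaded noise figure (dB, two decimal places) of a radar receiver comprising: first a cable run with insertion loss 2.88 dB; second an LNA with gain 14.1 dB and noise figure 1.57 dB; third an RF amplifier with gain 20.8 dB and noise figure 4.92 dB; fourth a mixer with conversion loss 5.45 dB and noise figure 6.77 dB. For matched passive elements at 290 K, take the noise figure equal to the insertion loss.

Convert to linear (a loss of L dB is a gain of −L dB): F_i = 10^(NF_i/10), G_i = 10^(G_i,dB/10)
  Stage 1: F_1 = 10^(2.88/10) = 1.941, G_1 = 10^(−2.88/10) = 0.5152
  Stage 2: F_2 = 10^(1.57/10) = 1.435, G_2 = 10^(14.1/10) = 25.70
  Stage 3: F_3 = 10^(4.92/10) = 3.105, G_3 = 10^(20.8/10) = 120.2
  Stage 4: F_4 = 10^(6.77/10) = 4.753, G_4 = 10^(−5.45/10) = 0.2851
Friis cascade:
  F = 1.941 + (1.435 − 1)/0.5152 + (3.105 − 1)/13.24 + (4.753 − 1)/1592 = 2.947
NF = 10 log₁₀(2.947) = 4.69 dB

4.69 dB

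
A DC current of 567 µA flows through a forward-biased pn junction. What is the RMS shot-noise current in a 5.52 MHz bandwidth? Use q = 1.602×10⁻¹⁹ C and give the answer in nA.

I_n = √(2qI·B)
2qI·B = 2 × 1.602×10⁻¹⁹ × 5.67×10⁻⁴ × 5.52×10⁶ = 1.00×10⁻¹⁵ A²
I_n = √(1.00×10⁻¹⁵) = 3.17×10⁻⁸ A = 31.7 nA

31.7 nA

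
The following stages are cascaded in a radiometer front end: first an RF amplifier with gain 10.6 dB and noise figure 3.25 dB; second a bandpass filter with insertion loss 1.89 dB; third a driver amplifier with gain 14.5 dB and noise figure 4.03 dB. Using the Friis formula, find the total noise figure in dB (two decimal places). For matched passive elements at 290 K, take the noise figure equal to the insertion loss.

3.74 dB

Convert to linear (a loss of L dB is a gain of −L dB): F_i = 10^(NF_i/10), G_i = 10^(G_i,dB/10)
  Stage 1: F_1 = 10^(3.25/10) = 2.113, G_1 = 10^(10.6/10) = 11.48
  Stage 2: F_2 = 10^(1.89/10) = 1.545, G_2 = 10^(−1.89/10) = 0.6471
  Stage 3: F_3 = 10^(4.03/10) = 2.529, G_3 = 10^(14.5/10) = 28.18
Friis cascade:
  F = 2.113 + (1.545 − 1)/11.48 + (2.529 − 1)/7.430 = 2.367
NF = 10 log₁₀(2.367) = 3.74 dB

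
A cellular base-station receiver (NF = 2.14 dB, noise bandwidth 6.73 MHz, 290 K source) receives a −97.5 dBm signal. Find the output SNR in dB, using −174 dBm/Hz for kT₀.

Noise floor: N = −174 + 10 log₁₀(B) + NF
10 log₁₀(6.73×10⁶) = 68.28 dB
N = −174 + 68.28 + 2.14 = −103.58 dBm
SNR = P_sig − N = −97.5 − (−103.58) = 6.08 dB → 6.1 dB

6.1 dB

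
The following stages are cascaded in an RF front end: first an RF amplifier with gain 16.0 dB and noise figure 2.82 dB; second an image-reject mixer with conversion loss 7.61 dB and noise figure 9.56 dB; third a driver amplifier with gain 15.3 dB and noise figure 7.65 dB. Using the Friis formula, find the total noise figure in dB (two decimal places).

Convert to linear (a loss of L dB is a gain of −L dB): F_i = 10^(NF_i/10), G_i = 10^(G_i,dB/10)
  Stage 1: F_1 = 10^(2.82/10) = 1.914, G_1 = 10^(16.0/10) = 39.81
  Stage 2: F_2 = 10^(9.56/10) = 9.036, G_2 = 10^(−7.61/10) = 0.1734
  Stage 3: F_3 = 10^(7.65/10) = 5.821, G_3 = 10^(15.3/10) = 33.88
Friis cascade:
  F = 1.914 + (9.036 − 1)/39.81 + (5.821 − 1)/6.902 = 2.815
NF = 10 log₁₀(2.815) = 4.49 dB

4.49 dB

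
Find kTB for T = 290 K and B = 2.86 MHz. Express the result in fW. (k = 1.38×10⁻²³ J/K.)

P_n = kTB = 1.38×10⁻²³ × 290 × 2.86×10⁶ = 1.14×10⁻¹⁴ W = 11.4 fW

11.4 fW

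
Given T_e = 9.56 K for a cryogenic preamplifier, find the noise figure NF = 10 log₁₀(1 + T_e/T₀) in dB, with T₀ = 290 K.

F = 1 + T_e/T₀ = 1 + 9.56/290 = 1.03297
NF = 10 log₁₀(1.03297) = 0.141 dB

0.141 dB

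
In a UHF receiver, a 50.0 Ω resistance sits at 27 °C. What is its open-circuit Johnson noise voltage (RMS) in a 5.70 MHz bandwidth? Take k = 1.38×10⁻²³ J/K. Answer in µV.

T = 27 °C + 273.15 = 300.15 K
V_n = √(4kTRB)
4kTRB = 4 × 1.38×10⁻²³ × 300.15 × 5.00×10¹ × 5.70×10⁶ = 4.72×10⁻¹² V²
V_n = √(4.72×10⁻¹²) = 2.17×10⁻⁶ V = 2.17 µV

2.17 µV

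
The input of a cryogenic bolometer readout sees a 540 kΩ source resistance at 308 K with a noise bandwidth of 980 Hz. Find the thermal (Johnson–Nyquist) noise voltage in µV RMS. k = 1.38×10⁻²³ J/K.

3.00 µV

V_n = √(4kTRB)
4kTRB = 4 × 1.38×10⁻²³ × 308 × 5.40×10⁵ × 9.80×10² = 9.00×10⁻¹² V²
V_n = √(9.00×10⁻¹²) = 3.00×10⁻⁶ V = 3.00 µV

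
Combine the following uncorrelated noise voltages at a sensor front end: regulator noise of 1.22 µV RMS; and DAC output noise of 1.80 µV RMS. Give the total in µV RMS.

2.17 µV

Uncorrelated sources add in power (mean-square): V_tot = √(ΣV_i²)
V_tot = √[(1.22×10⁻⁶)² + (1.80×10⁻⁶)²] = 2.17×10⁻⁶ V = 2.17 µV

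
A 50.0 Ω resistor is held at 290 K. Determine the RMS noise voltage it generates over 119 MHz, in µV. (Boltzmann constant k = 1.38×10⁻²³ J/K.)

V_n = √(4kTRB)
4kTRB = 4 × 1.38×10⁻²³ × 290 × 5.00×10¹ × 1.19×10⁸ = 9.52×10⁻¹¹ V²
V_n = √(9.52×10⁻¹¹) = 9.76×10⁻⁶ V = 9.76 µV

9.76 µV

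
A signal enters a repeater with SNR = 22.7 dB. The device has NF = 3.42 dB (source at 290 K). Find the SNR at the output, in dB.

19.28 dB

By definition F = SNR_in/SNR_out, so in dB: SNR_out = SNR_in − NF
SNR_out = 22.7 − 3.42 = 19.28 dB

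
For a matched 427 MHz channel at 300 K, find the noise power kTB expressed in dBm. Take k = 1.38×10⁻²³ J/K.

−87.5 dBm

P_n = kTB = 1.38×10⁻²³ × 300 × 4.27×10⁸ = 1.77×10⁻¹² W
In dBm: 10 log₁₀(1.77×10⁻¹² / 10⁻³) = −87.5 dBm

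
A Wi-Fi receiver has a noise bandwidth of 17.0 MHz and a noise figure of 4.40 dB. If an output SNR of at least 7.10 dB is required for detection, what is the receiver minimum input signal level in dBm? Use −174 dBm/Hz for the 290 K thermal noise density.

−90.2 dBm

Sensitivity = −174 + 10 log₁₀(B) + NF + SNR_min
= −174 + 72.3 + 4.40 + 7.10
= −90.20 dBm → −90.2 dBm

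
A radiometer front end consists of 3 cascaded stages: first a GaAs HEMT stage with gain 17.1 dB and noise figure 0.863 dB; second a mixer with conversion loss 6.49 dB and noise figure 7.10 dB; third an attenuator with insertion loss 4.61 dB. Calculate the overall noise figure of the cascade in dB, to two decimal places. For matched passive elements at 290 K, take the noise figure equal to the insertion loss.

1.66 dB

Convert to linear (a loss of L dB is a gain of −L dB): F_i = 10^(NF_i/10), G_i = 10^(G_i,dB/10)
  Stage 1: F_1 = 10^(0.863/10) = 1.220, G_1 = 10^(17.1/10) = 51.29
  Stage 2: F_2 = 10^(7.10/10) = 5.129, G_2 = 10^(−6.49/10) = 0.2244
  Stage 3: F_3 = 10^(4.61/10) = 2.891, G_3 = 10^(−4.61/10) = 0.3459
Friis cascade:
  F = 1.220 + (5.129 − 1)/51.29 + (2.891 − 1)/11.51 = 1.465
NF = 10 log₁₀(1.465) = 1.66 dB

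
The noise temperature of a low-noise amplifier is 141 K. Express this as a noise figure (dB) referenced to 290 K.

F = 1 + T_e/T₀ = 1 + 141/290 = 1.48621
NF = 10 log₁₀(1.48621) = 1.72 dB

1.72 dB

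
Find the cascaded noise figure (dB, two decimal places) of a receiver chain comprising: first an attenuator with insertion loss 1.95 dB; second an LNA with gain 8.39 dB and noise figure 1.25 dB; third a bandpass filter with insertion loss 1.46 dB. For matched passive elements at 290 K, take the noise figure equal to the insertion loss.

Convert to linear (a loss of L dB is a gain of −L dB): F_i = 10^(NF_i/10), G_i = 10^(G_i,dB/10)
  Stage 1: F_1 = 10^(1.95/10) = 1.567, G_1 = 10^(−1.95/10) = 0.6383
  Stage 2: F_2 = 10^(1.25/10) = 1.334, G_2 = 10^(8.39/10) = 6.902
  Stage 3: F_3 = 10^(1.46/10) = 1.400, G_3 = 10^(−1.46/10) = 0.7145
Friis cascade:
  F = 1.567 + (1.334 − 1)/0.6383 + (1.400 − 1)/4.406 = 2.180
NF = 10 log₁₀(2.180) = 3.38 dB

3.38 dB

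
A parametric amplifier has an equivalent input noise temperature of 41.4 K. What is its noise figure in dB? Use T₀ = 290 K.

F = 1 + T_e/T₀ = 1 + 41.4/290 = 1.14276
NF = 10 log₁₀(1.14276) = 0.580 dB

0.580 dB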